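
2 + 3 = 5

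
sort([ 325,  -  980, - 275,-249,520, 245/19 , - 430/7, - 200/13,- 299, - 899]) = [ - 980,-899, - 299, - 275, - 249,-430/7, - 200/13,245/19, 325,520]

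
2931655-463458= 2468197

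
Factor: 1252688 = 2^4*59^1 * 1327^1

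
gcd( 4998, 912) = 6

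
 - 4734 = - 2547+  -  2187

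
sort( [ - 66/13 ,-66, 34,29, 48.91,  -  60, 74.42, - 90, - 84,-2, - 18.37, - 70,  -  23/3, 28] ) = [ - 90, - 84, -70, - 66, - 60, - 18.37, - 23/3 , - 66/13, - 2, 28,29, 34, 48.91,74.42]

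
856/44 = 19 + 5/11 = 19.45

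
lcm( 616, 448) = 4928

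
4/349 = 4/349=   0.01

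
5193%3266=1927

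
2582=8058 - 5476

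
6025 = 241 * 25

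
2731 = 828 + 1903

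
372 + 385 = 757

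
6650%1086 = 134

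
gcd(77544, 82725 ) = 3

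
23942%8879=6184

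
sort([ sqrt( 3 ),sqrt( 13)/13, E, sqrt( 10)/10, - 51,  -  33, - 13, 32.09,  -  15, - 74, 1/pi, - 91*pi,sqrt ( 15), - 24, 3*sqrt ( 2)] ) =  [ - 91*pi, - 74,-51, - 33, - 24, - 15, - 13,sqrt ( 13 )/13, sqrt( 10) /10,1/pi,sqrt(3), E,sqrt(15), 3*sqrt(2),  32.09]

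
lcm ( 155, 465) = 465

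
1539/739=2 + 61/739= 2.08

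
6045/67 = 90 + 15/67 = 90.22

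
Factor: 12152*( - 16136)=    - 2^6*7^2*31^1*2017^1 = - 196084672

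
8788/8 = 1098+ 1/2= 1098.50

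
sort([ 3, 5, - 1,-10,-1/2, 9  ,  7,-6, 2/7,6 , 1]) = [-10 , - 6,-1, - 1/2, 2/7,1, 3,5,  6, 7, 9]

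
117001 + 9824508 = 9941509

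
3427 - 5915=-2488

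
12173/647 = 18 + 527/647 = 18.81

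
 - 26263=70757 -97020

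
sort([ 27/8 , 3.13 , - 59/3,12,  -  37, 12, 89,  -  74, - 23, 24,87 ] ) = [ -74, - 37, - 23, - 59/3,3.13 , 27/8, 12,12,24, 87, 89]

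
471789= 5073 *93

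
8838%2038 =686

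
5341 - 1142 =4199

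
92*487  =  44804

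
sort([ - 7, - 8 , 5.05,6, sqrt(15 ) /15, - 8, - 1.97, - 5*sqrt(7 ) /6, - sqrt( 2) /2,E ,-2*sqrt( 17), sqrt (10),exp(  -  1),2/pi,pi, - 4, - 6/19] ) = [ - 2* sqrt( 17) , - 8, - 8, -7, - 4, - 5*sqrt( 7)/6, - 1.97, - sqrt(2 ) /2, - 6/19,sqrt( 15 )/15,exp( - 1),  2/pi, E , pi,sqrt (10), 5.05, 6]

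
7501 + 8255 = 15756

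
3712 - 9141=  - 5429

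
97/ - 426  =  -97/426 = - 0.23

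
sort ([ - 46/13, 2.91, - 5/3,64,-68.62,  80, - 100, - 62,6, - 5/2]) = [ - 100, - 68.62, - 62, - 46/13 , - 5/2, - 5/3,  2.91, 6,64,80]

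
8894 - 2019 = 6875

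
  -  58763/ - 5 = 11752 + 3/5 = 11752.60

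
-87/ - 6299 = 87/6299 =0.01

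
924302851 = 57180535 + 867122316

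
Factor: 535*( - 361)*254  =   - 2^1*5^1*19^2*107^1 * 127^1 = - 49056290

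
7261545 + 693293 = 7954838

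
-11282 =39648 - 50930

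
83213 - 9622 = 73591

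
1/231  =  1/231  =  0.00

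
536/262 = 2 + 6/131 = 2.05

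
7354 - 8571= -1217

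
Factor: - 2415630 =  - 2^1*3^1*5^1*7^1* 11503^1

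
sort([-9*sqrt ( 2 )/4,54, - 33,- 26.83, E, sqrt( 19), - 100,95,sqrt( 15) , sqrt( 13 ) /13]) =[ - 100,-33,  -  26.83,  -  9*sqrt(2 )/4,sqrt( 13 )/13,E, sqrt( 15 ), sqrt(19 ),54,95 ] 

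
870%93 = 33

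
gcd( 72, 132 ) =12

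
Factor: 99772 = 2^2*24943^1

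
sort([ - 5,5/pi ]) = [ - 5,5/pi]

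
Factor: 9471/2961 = 3^(  -  1)*11^1*41^1*47^ ( - 1) = 451/141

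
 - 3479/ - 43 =80  +  39/43=80.91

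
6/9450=1/1575=0.00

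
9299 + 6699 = 15998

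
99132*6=594792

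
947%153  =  29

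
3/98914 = 3/98914 = 0.00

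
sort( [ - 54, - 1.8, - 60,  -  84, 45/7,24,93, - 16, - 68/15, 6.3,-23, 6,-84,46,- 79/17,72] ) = [ - 84, - 84,-60, - 54,-23,  -  16,-79/17,-68/15,  -  1.8,6, 6.3, 45/7,24, 46 , 72, 93]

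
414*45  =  18630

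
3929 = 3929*1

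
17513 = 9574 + 7939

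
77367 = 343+77024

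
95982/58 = 47991/29  =  1654.86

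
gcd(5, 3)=1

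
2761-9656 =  - 6895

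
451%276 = 175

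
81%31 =19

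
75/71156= 75/71156 = 0.00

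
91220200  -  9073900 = 82146300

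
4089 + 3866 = 7955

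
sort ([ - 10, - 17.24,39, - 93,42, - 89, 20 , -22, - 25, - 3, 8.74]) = [ - 93, - 89,-25, - 22 , - 17.24, - 10, - 3,8.74, 20, 39,  42]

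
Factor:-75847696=-2^4 * 19^1 * 249499^1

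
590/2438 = 295/1219 = 0.24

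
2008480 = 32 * 62765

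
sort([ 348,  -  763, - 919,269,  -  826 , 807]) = [ - 919,-826, - 763,269, 348, 807]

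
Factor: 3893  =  17^1 * 229^1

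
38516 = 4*9629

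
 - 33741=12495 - 46236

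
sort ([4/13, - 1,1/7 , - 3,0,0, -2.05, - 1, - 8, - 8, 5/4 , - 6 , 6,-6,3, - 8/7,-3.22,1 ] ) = [ - 8, - 8, - 6 ,-6, - 3.22, - 3, - 2.05, - 8/7, - 1 , - 1,0, 0,  1/7,4/13,1,5/4,3, 6]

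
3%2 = 1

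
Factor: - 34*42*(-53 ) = 75684 = 2^2*3^1*7^1*17^1*53^1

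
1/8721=1/8721 =0.00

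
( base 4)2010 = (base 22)60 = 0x84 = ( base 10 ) 132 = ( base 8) 204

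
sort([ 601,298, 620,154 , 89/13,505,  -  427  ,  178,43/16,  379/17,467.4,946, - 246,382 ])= [ - 427,-246, 43/16,  89/13,  379/17,  154,178,298,382,  467.4,505,601,620,946]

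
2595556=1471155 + 1124401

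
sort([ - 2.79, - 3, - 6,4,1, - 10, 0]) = [-10, - 6, - 3, - 2.79,0 , 1 , 4 ] 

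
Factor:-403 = -13^1*31^1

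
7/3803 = 7/3803 =0.00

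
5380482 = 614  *8763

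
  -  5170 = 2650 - 7820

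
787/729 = 1 + 58/729 = 1.08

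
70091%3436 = 1371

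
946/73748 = 473/36874 = 0.01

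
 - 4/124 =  - 1 + 30/31 = - 0.03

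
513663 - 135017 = 378646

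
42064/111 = 42064/111 = 378.95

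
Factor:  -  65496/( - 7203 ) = 2^3*7^ ( - 4)*2729^1=21832/2401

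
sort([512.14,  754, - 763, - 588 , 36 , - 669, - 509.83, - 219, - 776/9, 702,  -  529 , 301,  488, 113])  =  [ - 763, - 669, - 588, - 529, - 509.83, - 219, - 776/9, 36, 113,301, 488,512.14  ,  702, 754] 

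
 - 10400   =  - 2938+-7462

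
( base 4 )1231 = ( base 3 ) 11001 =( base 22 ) 4L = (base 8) 155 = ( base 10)109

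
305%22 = 19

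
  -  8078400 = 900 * ( -8976) 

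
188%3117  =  188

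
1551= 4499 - 2948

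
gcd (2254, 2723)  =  7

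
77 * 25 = 1925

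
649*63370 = 41127130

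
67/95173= 67/95173  =  0.00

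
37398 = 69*542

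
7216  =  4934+2282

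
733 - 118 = 615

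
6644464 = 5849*1136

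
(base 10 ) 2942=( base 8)5576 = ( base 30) 382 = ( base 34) 2II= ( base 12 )1852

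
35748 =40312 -4564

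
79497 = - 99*(- 803 )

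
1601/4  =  400 + 1/4 =400.25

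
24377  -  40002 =  -  15625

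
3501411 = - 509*( - 6879)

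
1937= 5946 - 4009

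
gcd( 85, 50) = 5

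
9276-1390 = 7886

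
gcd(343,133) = 7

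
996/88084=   249/22021 =0.01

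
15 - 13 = 2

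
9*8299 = 74691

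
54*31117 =1680318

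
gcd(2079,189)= 189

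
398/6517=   398/6517 = 0.06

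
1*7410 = 7410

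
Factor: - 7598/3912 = -2^ ( - 2 )*3^( - 1)*29^1*131^1*163^ ( - 1) =- 3799/1956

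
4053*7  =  28371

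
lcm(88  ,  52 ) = 1144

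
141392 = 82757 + 58635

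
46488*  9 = 418392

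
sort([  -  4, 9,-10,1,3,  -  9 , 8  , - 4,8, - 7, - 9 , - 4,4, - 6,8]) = [ - 10,- 9, - 9, - 7, - 6, - 4, - 4, - 4,1,3,4,  8,8,8,9 ]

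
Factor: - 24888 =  - 2^3*3^1*17^1*61^1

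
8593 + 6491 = 15084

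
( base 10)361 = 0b101101001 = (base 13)21a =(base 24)F1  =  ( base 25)EB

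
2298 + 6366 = 8664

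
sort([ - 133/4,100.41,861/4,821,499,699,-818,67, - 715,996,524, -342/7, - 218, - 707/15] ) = [  -  818, - 715, -218, - 342/7 , - 707/15, - 133/4,67,100.41,861/4,499,524, 699,821, 996 ] 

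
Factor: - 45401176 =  - 2^3*5675147^1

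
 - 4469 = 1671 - 6140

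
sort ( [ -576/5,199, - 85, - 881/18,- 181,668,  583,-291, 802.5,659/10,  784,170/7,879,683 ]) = [ - 291, - 181, - 576/5,-85, - 881/18,170/7,659/10,199,  583, 668, 683, 784,  802.5, 879 ]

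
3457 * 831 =2872767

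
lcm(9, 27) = 27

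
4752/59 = 80 + 32/59=80.54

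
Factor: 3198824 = 2^3*399853^1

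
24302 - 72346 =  - 48044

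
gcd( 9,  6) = 3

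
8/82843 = 8/82843 = 0.00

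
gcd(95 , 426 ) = 1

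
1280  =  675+605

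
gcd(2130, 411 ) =3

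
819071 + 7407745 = 8226816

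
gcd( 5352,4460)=892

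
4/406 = 2/203  =  0.01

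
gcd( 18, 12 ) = 6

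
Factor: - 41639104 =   -  2^6*13^1*50047^1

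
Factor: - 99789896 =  - 2^3*12473737^1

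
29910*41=1226310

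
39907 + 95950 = 135857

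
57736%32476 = 25260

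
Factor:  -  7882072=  - 2^3*11^1*43^1*2083^1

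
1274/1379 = 182/197 = 0.92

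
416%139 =138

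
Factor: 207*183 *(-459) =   -  3^6*17^1*23^1*61^1 = - 17387379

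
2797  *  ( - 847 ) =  - 2369059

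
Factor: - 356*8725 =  - 2^2*5^2*89^1 * 349^1 = -3106100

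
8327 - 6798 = 1529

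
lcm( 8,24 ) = 24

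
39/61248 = 13/20416 = 0.00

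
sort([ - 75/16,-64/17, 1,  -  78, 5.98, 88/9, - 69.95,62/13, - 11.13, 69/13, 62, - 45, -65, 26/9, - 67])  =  [ - 78 ,-69.95,-67,  -  65, - 45, - 11.13,  -  75/16 ,-64/17 , 1,26/9, 62/13,69/13 , 5.98, 88/9,62 ] 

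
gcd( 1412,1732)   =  4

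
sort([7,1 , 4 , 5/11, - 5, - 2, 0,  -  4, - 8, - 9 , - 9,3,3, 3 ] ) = [ - 9 , - 9,-8,-5 , - 4, - 2,0 , 5/11,  1,3,3 , 3,4,7]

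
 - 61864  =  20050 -81914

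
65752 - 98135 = - 32383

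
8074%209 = 132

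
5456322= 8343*654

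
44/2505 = 44/2505 = 0.02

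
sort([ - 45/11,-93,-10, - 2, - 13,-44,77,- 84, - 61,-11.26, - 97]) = [  -  97,-93,-84 , -61,-44,-13,-11.26, - 10, - 45/11,-2, 77] 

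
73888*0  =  0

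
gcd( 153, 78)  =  3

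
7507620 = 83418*90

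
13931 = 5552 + 8379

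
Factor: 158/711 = 2/9=2^1 * 3^( - 2) 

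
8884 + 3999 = 12883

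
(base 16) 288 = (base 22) 17a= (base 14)344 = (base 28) n4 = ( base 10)648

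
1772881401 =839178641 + 933702760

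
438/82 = 5 + 14/41  =  5.34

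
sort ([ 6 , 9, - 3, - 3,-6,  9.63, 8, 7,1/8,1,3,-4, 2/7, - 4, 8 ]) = [ - 6, - 4, - 4 , - 3 , - 3,1/8, 2/7,1, 3,6, 7, 8,8,9, 9.63 ] 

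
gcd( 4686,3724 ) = 2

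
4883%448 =403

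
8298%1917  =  630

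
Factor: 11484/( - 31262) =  - 2^1*3^2*7^(-2 ) = - 18/49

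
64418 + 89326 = 153744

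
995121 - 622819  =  372302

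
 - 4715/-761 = 4715/761 = 6.20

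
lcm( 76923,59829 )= 538461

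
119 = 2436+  - 2317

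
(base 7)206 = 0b1101000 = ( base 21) 4K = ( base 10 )104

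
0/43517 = 0 = 0.00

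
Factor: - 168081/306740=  - 2^( - 2)*3^1 * 5^( - 1)*7^( - 2)*179^1 = - 537/980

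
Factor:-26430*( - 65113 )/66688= 2^( - 6) *3^1 * 5^1*19^1 * 23^1*149^1 * 521^( - 1)*881^1 = 860468295/33344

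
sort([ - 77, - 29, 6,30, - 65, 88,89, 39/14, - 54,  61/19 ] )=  [  -  77, - 65, - 54, - 29, 39/14, 61/19, 6,30,88, 89] 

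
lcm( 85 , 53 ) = 4505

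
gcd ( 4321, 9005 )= 1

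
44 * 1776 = 78144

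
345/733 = 345/733=0.47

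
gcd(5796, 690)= 138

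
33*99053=3268749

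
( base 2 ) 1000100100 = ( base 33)gk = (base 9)668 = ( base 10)548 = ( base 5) 4143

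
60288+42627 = 102915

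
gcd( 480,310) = 10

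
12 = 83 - 71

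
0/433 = 0 = 0.00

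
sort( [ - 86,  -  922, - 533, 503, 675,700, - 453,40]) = [  -  922, - 533,  -  453, - 86, 40,503,675, 700 ]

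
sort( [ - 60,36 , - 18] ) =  [ - 60, - 18, 36 ] 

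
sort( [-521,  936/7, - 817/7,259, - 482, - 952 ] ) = [ - 952,- 521, - 482, - 817/7,936/7, 259]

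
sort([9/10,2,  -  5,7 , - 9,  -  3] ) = [- 9, - 5, - 3,  9/10,2 , 7]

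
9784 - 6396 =3388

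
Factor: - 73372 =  - 2^2 * 13^1*17^1*83^1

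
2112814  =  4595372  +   - 2482558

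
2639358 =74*35667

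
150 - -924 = 1074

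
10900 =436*25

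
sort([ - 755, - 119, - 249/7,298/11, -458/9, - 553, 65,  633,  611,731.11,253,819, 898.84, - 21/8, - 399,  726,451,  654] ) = [  -  755,  -  553, - 399, - 119 , - 458/9, - 249/7, - 21/8 , 298/11,  65, 253, 451,611,633,654, 726,731.11, 819,  898.84]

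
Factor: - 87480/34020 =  - 18/7 = - 2^1*3^2*7^( - 1 ) 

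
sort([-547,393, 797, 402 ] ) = [ - 547,393, 402, 797]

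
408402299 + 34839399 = 443241698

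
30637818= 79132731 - 48494913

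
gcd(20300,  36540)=4060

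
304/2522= 152/1261= 0.12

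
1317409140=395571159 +921837981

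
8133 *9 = 73197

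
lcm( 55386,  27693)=55386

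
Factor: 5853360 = 2^4*3^1*5^1*29^3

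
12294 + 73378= 85672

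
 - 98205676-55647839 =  - 153853515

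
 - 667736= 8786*( - 76 ) 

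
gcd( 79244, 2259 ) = 1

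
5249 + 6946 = 12195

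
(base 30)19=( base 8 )47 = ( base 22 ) 1H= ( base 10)39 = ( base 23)1G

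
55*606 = 33330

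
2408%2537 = 2408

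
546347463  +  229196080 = 775543543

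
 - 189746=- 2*94873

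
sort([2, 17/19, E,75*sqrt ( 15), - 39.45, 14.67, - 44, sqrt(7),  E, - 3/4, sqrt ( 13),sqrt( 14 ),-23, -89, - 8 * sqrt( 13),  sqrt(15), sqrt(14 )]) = [  -  89 , - 44, - 39.45 , - 8*sqrt(13 ), - 23, - 3/4 , 17/19,2 , sqrt( 7), E, E,  sqrt(13 ),  sqrt(14) , sqrt( 14),sqrt(15), 14.67 , 75*sqrt(15) ] 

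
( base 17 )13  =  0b10100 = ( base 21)k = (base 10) 20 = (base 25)k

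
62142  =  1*62142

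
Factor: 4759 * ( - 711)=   -  3383649 = - 3^2*79^1*4759^1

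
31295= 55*569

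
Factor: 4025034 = 2^1*3^2* 13^1*103^1*167^1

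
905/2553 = 905/2553 = 0.35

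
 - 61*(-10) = 610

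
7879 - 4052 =3827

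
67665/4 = 16916+1/4 = 16916.25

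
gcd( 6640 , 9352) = 8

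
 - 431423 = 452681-884104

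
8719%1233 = 88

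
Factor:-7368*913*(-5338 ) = 35908640592 = 2^4*3^1*11^1*17^1 * 83^1*157^1*307^1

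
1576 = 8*197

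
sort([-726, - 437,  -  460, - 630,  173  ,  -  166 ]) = [ - 726,-630,-460, - 437 , - 166,173 ]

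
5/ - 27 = -5/27 = - 0.19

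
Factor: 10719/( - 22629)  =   - 9/19 = - 3^2  *19^( - 1)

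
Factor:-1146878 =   -  2^1*19^1*30181^1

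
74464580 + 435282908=509747488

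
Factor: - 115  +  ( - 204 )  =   - 11^1  *  29^1 =- 319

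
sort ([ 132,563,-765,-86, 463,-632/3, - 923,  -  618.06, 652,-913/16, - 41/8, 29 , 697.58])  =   [-923,-765, - 618.06,-632/3,- 86, - 913/16,  -  41/8, 29 , 132, 463, 563,652, 697.58]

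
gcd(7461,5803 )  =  829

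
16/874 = 8/437 =0.02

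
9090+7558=16648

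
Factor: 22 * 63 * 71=2^1 * 3^2 * 7^1*  11^1*71^1 = 98406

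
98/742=7/53 = 0.13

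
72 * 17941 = 1291752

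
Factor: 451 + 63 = 514 = 2^1 * 257^1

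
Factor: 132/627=4/19 = 2^2 *19^( - 1 ) 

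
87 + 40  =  127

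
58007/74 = 783 + 65/74 = 783.88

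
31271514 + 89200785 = 120472299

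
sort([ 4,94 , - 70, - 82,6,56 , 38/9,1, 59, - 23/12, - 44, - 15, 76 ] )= [ - 82,-70, - 44,-15, - 23/12,  1,4,38/9, 6, 56,59, 76,94]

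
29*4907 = 142303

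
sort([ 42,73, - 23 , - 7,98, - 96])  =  [  -  96, - 23, - 7,42, 73,98 ]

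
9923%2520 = 2363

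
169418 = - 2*( - 84709) 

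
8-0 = 8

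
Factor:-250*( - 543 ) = 2^1*3^1 * 5^3*181^1 =135750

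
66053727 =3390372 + 62663355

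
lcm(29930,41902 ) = 209510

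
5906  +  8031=13937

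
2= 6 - 4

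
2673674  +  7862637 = 10536311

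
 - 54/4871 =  - 54/4871 = - 0.01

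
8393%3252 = 1889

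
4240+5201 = 9441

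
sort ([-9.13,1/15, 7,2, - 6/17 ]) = [ - 9.13,-6/17 , 1/15,2, 7] 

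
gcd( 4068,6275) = 1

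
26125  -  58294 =-32169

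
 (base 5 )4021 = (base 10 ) 511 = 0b111111111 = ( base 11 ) 425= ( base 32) FV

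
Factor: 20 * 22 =2^3*5^1*11^1= 440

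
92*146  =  13432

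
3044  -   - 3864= 6908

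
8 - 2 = 6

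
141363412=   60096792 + 81266620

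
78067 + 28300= 106367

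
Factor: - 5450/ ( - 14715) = 2^1*3^(  -  3) * 5^1 = 10/27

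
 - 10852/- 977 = 11+105/977 =11.11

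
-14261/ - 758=14261/758 =18.81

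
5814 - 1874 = 3940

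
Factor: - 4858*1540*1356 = - 2^5*3^1*5^1*7^2*11^1*113^1*347^1  =  - 10144669920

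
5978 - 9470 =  - 3492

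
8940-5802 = 3138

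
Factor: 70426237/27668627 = 283^ (- 1 )*1151^1*8741^1*13967^ (-1) = 10060891/3952661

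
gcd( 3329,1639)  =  1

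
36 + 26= 62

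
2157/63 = 34+5/21 = 34.24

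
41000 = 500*82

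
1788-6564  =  -4776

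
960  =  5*192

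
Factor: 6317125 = 5^3*97^1*521^1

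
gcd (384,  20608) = 128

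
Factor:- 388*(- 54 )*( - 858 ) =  - 17976816  =  - 2^4*3^4*11^1*13^1*97^1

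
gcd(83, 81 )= 1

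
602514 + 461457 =1063971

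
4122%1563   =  996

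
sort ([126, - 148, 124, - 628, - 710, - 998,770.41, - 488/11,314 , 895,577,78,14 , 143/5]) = [ - 998, - 710, - 628, -148, - 488/11, 14, 143/5,78 , 124,126, 314,577,770.41,895] 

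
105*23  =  2415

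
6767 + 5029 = 11796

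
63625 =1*63625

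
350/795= 70/159 = 0.44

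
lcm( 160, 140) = 1120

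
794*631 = 501014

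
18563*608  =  11286304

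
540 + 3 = 543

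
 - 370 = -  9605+9235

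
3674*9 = 33066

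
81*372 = 30132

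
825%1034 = 825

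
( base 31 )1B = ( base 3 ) 1120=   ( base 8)52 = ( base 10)42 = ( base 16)2A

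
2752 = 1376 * 2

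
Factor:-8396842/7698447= - 2^1*3^( - 2)* 31^(-1 )*41^ ( - 1 ) * 67^1 *223^1* 281^1*673^(-1 )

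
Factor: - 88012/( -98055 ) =2^2 * 3^( -2)*5^(-1 )*2179^(-1)*22003^1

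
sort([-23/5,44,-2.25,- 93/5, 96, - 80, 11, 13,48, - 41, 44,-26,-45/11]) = [ - 80 ,-41,-26, -93/5, - 23/5,  -  45/11,  -  2.25 , 11, 13, 44,44, 48,  96]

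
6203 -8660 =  - 2457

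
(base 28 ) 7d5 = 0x16E1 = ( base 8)13341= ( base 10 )5857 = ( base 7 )23035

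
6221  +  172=6393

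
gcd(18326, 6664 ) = 1666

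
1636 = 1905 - 269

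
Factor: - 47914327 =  -397^1*120691^1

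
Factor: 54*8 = 432 = 2^4*3^3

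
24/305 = 24/305 = 0.08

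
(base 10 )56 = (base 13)44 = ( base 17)35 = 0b111000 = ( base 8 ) 70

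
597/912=199/304 = 0.65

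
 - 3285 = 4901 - 8186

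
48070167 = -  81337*( -591)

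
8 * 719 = 5752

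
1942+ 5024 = 6966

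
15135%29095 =15135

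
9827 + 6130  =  15957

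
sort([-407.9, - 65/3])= [ - 407.9,-65/3]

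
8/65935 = 8/65935  =  0.00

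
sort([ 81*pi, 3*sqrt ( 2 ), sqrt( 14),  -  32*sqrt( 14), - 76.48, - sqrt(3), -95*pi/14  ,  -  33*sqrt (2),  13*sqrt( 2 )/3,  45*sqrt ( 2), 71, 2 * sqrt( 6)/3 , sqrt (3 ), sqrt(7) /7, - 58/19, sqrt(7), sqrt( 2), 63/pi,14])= [ - 32 * sqrt( 14 ), - 76.48, - 33 * sqrt( 2 ), - 95*pi/14 , - 58/19,-sqrt(3), sqrt( 7 )/7,sqrt( 2 ),2*sqrt( 6)/3,sqrt(3),sqrt (7), sqrt(14), 3*sqrt(2 ), 13*sqrt( 2)/3, 14,63/pi, 45*sqrt(2 ), 71,  81*pi]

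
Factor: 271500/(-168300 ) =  - 905/561 = - 3^( - 1)*5^1*11^( - 1)*17^( - 1)*181^1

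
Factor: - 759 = -3^1* 11^1*23^1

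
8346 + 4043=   12389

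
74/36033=74/36033 = 0.00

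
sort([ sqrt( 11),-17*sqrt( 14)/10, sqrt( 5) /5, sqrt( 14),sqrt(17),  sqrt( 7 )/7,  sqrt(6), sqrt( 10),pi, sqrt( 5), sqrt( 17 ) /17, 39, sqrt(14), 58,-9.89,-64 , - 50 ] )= [ - 64,-50, - 9.89, - 17*sqrt( 14) /10, sqrt( 17 )/17,sqrt(7 ) /7,sqrt( 5) /5, sqrt( 5 ),sqrt( 6),pi,sqrt( 10),sqrt( 11),sqrt( 14),sqrt(14), sqrt( 17),39, 58] 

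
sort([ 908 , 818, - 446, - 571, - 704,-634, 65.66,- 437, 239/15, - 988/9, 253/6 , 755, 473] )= [ -704, - 634, - 571, - 446, - 437, - 988/9, 239/15,253/6,65.66 , 473, 755,818,  908 ]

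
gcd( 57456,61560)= 4104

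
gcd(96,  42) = 6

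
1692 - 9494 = -7802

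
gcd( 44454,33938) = 478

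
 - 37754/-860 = 439/10  =  43.90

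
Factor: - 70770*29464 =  - 2^4*3^1*5^1 * 7^1*29^1*127^1*337^1=- 2085167280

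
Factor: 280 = 2^3*5^1 * 7^1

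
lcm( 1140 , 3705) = 14820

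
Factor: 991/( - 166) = - 2^( - 1) * 83^( - 1)*991^1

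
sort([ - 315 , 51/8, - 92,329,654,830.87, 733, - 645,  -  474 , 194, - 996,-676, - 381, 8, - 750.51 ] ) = [ - 996, - 750.51, - 676, - 645, -474, - 381, - 315, - 92,51/8, 8,194,329,654, 733, 830.87 ] 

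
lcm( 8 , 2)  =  8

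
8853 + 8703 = 17556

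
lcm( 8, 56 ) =56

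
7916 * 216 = 1709856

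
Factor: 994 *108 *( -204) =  - 21899808 = - 2^5*3^4*7^1*17^1*71^1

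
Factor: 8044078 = 2^1*7^1*29^1*19813^1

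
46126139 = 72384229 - 26258090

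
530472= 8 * 66309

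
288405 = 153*1885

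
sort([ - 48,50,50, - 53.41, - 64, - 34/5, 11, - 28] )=[ - 64, - 53.41 , - 48, - 28, - 34/5 , 11, 50,50 ]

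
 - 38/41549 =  - 38/41549= -0.00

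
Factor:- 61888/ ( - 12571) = 2^6 * 13^(  -  1) = 64/13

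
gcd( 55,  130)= 5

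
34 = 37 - 3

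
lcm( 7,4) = 28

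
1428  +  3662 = 5090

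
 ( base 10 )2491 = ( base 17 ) 8A9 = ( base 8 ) 4673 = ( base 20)64B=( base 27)3b7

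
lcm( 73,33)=2409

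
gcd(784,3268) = 4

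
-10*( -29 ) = 290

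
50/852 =25/426 = 0.06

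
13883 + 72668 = 86551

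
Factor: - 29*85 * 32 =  - 2^5 * 5^1 *17^1*29^1 = - 78880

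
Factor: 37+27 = 64 = 2^6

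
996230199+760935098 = 1757165297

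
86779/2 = 86779/2 = 43389.50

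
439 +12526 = 12965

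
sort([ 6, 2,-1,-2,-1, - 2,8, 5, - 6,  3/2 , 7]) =[ - 6, - 2 ,  -  2,- 1,  -  1, 3/2,2,5,6 , 7, 8]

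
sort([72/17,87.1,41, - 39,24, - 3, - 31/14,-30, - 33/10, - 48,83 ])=[ - 48, - 39,- 30, - 33/10 , - 3, - 31/14, 72/17,24,41,83, 87.1]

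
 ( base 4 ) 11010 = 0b101000100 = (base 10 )324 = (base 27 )c0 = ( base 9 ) 400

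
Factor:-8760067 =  -239^1 * 36653^1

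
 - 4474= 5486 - 9960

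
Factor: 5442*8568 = 46627056 = 2^4 * 3^3*7^1*17^1*907^1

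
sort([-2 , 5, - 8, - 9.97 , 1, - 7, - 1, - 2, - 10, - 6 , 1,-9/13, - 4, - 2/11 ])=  [ - 10, - 9.97, - 8, - 7, - 6, - 4, - 2, - 2, - 1,-9/13,-2/11,1,1, 5]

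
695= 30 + 665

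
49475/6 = 49475/6 = 8245.83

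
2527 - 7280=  - 4753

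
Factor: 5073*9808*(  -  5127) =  - 2^4*3^2*19^1*89^1 * 613^1 * 1709^1 = - 255098929968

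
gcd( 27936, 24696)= 72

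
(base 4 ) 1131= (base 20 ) 4d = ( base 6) 233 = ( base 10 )93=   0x5d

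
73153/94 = 73153/94 = 778.22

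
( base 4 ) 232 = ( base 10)46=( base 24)1m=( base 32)1e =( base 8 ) 56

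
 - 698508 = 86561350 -87259858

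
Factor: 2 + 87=89^1 =89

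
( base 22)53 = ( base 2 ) 1110001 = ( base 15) 78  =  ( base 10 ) 113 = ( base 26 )49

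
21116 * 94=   1984904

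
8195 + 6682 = 14877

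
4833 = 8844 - 4011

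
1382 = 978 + 404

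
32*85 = 2720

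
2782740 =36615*76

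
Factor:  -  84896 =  - 2^5*7^1*379^1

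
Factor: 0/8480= 0^1 = 0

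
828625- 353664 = 474961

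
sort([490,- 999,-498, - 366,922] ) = [-999,-498, -366,490, 922 ] 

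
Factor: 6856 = 2^3 * 857^1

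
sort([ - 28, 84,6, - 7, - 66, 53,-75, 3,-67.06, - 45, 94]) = [ - 75,- 67.06,  -  66, - 45, - 28, - 7, 3,6, 53, 84,94 ] 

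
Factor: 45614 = 2^1*22807^1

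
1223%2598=1223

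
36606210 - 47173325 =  - 10567115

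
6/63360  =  1/10560 = 0.00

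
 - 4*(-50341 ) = 201364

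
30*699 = 20970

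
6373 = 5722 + 651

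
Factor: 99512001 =3^2*11056889^1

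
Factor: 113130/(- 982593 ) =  - 2^1*3^1*5^1*43^( - 1)*419^1*2539^( - 1 ) = - 12570/109177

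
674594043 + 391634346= 1066228389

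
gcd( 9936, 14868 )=36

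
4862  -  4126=736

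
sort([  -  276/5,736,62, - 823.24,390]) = [-823.24, - 276/5, 62 , 390,736]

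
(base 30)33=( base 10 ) 93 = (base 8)135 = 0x5D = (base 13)72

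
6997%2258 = 223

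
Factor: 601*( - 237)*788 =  - 112240356 = - 2^2*3^1*79^1 * 197^1*601^1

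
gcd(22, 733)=1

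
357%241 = 116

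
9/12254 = 9/12254 =0.00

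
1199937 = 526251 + 673686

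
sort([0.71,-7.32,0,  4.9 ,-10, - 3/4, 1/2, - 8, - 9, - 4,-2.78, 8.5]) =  [ - 10,  -  9,-8, - 7.32, - 4,- 2.78 ,-3/4, 0, 1/2,  0.71, 4.9, 8.5 ]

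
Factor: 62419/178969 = 241^1*691^(- 1) = 241/691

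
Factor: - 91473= - 3^1*30491^1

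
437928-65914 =372014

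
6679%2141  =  256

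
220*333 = 73260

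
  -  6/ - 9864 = 1/1644 = 0.00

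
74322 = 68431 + 5891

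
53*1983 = 105099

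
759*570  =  432630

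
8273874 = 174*47551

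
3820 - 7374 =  - 3554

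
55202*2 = 110404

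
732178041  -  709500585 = 22677456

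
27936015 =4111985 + 23824030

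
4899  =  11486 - 6587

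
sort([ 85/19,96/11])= [ 85/19, 96/11]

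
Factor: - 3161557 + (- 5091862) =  - 181^1*45599^1= - 8253419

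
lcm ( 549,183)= 549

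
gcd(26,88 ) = 2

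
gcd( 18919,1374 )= 1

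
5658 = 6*943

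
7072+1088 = 8160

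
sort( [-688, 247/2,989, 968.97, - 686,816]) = [-688 ,-686, 247/2,816, 968.97, 989]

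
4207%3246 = 961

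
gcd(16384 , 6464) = 64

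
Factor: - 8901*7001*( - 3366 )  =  2^1*3^4 * 11^1*17^1*23^1 * 43^1*7001^1 = 209755322766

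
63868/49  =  1303 + 3/7 = 1303.43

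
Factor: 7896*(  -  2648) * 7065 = - 2^6  *3^3*5^1 * 7^1*47^1 * 157^1*331^1= - 147719315520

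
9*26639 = 239751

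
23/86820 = 23/86820 = 0.00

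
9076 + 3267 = 12343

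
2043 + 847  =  2890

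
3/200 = 3/200 =0.01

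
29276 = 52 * 563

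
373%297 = 76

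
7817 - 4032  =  3785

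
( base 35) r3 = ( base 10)948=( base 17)34D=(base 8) 1664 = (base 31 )ui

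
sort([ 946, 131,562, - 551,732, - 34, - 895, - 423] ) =[ - 895,  -  551, - 423, - 34,  131,562, 732,946]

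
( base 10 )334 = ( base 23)ec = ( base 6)1314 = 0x14e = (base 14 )19C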